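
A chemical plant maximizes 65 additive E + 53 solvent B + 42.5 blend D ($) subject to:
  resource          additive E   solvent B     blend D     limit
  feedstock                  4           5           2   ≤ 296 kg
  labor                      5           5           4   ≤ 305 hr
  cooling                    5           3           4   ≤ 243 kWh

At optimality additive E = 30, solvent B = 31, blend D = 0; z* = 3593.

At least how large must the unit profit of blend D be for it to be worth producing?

52

At the optimum: feedstock uses 275 of 296 (slack = 21); labor uses 305 of 305 (binding); cooling uses 243 of 243 (binding).
Since feedstock is not tight, its dual is 0.
From A_Bᵀ y = c: 5·y_labor + 5·y_cooling = 65; 5·y_labor + 3·y_cooling = 53.
This yields shadow prices y_labor = 7, y_cooling = 6.
blend D enters the basis when its profit ≥ yᵀa₃ = 7·4 + 6·4 = 52.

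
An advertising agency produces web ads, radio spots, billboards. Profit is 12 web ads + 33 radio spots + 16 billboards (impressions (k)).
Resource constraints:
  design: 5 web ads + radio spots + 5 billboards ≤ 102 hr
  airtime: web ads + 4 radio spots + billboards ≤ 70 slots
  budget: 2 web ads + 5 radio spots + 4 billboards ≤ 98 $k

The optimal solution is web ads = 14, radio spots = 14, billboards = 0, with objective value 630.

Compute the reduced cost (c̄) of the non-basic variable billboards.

Binding: airtime and budget. Non-binding: design (18 unused).
Slack constraints have shadow price 0 (complementary slackness).
From A_Bᵀ y = c: 1·y_airtime + 2·y_budget = 12; 4·y_airtime + 5·y_budget = 33.
Solving: y_airtime = 2, y_budget = 5.
Reduced cost of billboards: c₃ − yᵀa₃ = 16 − (2·1 + 5·4) = 16 − 22 = -6.

-6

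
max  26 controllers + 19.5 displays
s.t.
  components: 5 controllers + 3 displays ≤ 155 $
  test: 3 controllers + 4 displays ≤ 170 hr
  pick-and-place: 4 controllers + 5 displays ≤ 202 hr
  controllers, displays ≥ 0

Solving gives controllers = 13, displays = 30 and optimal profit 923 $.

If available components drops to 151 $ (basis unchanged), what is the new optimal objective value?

907

Check each constraint at x*: components 155/155 (tight); test 159/170 (slack 11); pick-and-place 202/202 (tight).
By complementary slackness, y = 0 for the non-binding constraint.
Dual feasibility on the basic columns requires 5·y_components + 4·y_pick-and-place = 26, 3·y_components + 5·y_pick-and-place = 19.5.
Solving: y_components = 4, y_pick-and-place = 1.5.
Δz = y_components·Δb = 4 × (-4) = -16, so new z* = 923 − 16 = 907.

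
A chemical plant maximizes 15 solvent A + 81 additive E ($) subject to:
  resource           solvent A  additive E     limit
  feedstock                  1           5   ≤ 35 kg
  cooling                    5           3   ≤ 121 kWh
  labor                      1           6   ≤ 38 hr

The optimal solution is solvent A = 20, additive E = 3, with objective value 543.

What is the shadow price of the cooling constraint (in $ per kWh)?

At the optimum: feedstock uses 35 of 35 (binding); cooling uses 109 of 121 (slack = 12); labor uses 38 of 38 (binding).
Since cooling is not tight, its dual is 0.
From A_Bᵀ y = c: 1·y_feedstock + 1·y_labor = 15; 5·y_feedstock + 6·y_labor = 81.
Solving: y_feedstock = 9, y_labor = 6.
Shadow price of cooling = 0.

0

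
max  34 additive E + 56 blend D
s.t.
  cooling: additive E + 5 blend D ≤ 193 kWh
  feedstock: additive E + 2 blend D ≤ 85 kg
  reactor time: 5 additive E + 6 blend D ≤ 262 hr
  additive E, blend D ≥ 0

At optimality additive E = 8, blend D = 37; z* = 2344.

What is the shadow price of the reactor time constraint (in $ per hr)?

Binding: cooling and reactor time. Non-binding: feedstock (3 unused).
Since feedstock is not tight, its dual is 0.
From A_Bᵀ y = c: 1·y_cooling + 5·y_reactor time = 34; 5·y_cooling + 6·y_reactor time = 56.
This yields shadow prices y_cooling = 4, y_reactor time = 6.
Shadow price of reactor time = 6.

6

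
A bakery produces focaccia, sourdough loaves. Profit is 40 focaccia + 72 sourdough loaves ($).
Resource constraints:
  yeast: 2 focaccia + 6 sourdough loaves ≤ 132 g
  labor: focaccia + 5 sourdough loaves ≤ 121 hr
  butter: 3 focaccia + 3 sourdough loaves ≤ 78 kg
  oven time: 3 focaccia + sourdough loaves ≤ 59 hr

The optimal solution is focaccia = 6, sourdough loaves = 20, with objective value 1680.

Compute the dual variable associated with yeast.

At the optimum: yeast uses 132 of 132 (binding); labor uses 106 of 121 (slack = 15); butter uses 78 of 78 (binding); oven time uses 38 of 59 (slack = 21).
By complementary slackness, y = 0 for the non-binding constraints.
The binding rows give the dual system: 2·y_yeast + 3·y_butter = 40 and 6·y_yeast + 3·y_butter = 72.
This yields shadow prices y_yeast = 8, y_butter = 8.
Shadow price of yeast = 8.

8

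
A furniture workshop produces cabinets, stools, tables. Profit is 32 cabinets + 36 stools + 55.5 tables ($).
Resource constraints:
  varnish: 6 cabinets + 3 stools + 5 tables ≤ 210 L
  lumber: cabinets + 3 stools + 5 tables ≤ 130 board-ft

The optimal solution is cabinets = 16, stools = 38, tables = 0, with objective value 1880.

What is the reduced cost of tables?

Both varnish and lumber are binding at x*.
Dual feasibility on the basic columns requires 6·y_varnish + 1·y_lumber = 32, 3·y_varnish + 3·y_lumber = 36.
→ y_varnish = 4 and y_lumber = 8.
Reduced cost of tables: c₃ − yᵀa₃ = 55.5 − (4·5 + 8·5) = 55.5 − 60 = -4.5.

-4.5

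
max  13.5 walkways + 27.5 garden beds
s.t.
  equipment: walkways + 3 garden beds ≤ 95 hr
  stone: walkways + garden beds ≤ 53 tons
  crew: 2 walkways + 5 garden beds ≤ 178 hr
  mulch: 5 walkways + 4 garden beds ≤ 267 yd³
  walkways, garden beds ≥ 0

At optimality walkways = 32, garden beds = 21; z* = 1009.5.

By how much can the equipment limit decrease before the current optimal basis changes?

Binding constraints: equipment, stone. The basis is B = [[1,3],[1,1]] with det -2.
Per unit decrease in equipment, x* moves by d = (0.5, -0.5).
The basis stays optimal until garden beds reaches 0; allowable decrease = 42 hr.

42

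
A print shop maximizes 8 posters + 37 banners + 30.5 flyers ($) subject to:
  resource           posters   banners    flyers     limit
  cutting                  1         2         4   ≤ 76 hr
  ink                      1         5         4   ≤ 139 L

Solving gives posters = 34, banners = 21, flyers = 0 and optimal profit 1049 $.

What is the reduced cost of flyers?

-1.5

Both cutting and ink are binding at x*.
Dual feasibility on the basic columns requires 1·y_cutting + 1·y_ink = 8, 2·y_cutting + 5·y_ink = 37.
Solving: y_cutting = 1, y_ink = 7.
Reduced cost of flyers: c₃ − yᵀa₃ = 30.5 − (1·4 + 7·4) = 30.5 − 32 = -1.5.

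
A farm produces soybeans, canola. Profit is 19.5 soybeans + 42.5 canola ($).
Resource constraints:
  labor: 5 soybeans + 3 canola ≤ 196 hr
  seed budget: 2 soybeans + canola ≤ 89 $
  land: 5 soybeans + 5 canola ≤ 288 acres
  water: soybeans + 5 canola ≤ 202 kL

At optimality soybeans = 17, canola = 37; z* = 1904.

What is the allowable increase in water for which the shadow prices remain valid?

39.6

Binding constraints: labor, water. The basis is B = [[5,3],[1,5]] with det 22.
Per unit increase in water, x* moves by d = (-0.1364, 0.2273).
The basis stays optimal until land becomes binding; allowable increase = 39.6 kL.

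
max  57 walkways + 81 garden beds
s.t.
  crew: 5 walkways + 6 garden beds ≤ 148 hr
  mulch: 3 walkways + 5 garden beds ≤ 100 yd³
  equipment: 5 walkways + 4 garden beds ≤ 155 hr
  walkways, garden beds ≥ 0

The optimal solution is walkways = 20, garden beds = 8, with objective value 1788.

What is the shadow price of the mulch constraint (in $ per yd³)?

9

Check each constraint at x*: crew 148/148 (tight); mulch 100/100 (tight); equipment 132/155 (slack 23).
By complementary slackness, y = 0 for the non-binding constraint.
Dual feasibility on the basic columns requires 5·y_crew + 3·y_mulch = 57, 6·y_crew + 5·y_mulch = 81.
→ y_crew = 6 and y_mulch = 9.
Shadow price of mulch = 9.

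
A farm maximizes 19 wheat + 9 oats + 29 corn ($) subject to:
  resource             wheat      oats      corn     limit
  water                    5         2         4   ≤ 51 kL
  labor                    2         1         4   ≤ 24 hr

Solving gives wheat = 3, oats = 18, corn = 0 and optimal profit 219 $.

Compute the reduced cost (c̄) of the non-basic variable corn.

-3

Check each constraint at x*: water 51/51 (tight); labor 24/24 (tight).
Dual feasibility on the basic columns requires 5·y_water + 2·y_labor = 19, 2·y_water + 1·y_labor = 9.
→ y_water = 1 and y_labor = 7.
Reduced cost of corn: c₃ − yᵀa₃ = 29 − (1·4 + 7·4) = 29 − 32 = -3.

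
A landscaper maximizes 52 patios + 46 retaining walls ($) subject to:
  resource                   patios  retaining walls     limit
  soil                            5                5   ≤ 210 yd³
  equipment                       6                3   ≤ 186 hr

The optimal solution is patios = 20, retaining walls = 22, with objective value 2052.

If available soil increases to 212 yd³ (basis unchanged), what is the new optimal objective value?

At the optimum: soil uses 210 of 210 (binding); equipment uses 186 of 186 (binding).
Dual feasibility on the basic columns requires 5·y_soil + 6·y_equipment = 52, 5·y_soil + 3·y_equipment = 46.
This yields shadow prices y_soil = 8, y_equipment = 2.
Δz = y_soil·Δb = 8 × (2) = 16, so new z* = 2052 + 16 = 2068.

2068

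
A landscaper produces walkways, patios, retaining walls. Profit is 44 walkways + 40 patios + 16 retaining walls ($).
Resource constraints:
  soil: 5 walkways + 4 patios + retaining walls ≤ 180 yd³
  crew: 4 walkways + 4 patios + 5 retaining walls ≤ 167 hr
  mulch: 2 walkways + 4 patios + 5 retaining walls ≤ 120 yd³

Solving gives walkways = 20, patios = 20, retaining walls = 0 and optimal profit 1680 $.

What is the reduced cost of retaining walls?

Check each constraint at x*: soil 180/180 (tight); crew 160/167 (slack 7); mulch 120/120 (tight).
Slack constraints have shadow price 0 (complementary slackness).
The binding rows give the dual system: 5·y_soil + 2·y_mulch = 44 and 4·y_soil + 4·y_mulch = 40.
→ y_soil = 8 and y_mulch = 2.
Reduced cost of retaining walls: c₃ − yᵀa₃ = 16 − (8·1 + 2·5) = 16 − 18 = -2.

-2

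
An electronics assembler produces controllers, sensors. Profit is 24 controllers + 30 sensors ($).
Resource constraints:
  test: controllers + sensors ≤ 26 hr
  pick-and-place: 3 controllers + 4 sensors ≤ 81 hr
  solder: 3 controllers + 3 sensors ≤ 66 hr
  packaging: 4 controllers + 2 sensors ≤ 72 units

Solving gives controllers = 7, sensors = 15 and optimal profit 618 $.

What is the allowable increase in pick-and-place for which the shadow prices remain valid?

Binding constraints: pick-and-place, solder. The basis is B = [[3,4],[3,3]] with det -3.
Per unit increase in pick-and-place, x* moves by d = (-1, 1).
The basis stays optimal until controllers reaches 0; allowable increase = 7 hr.

7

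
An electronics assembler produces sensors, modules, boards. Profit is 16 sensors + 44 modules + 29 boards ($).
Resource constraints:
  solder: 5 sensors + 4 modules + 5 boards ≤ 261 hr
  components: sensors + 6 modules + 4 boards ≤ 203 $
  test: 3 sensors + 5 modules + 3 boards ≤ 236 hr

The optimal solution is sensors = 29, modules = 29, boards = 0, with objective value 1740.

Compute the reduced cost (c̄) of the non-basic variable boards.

-5

Binding: solder and components. Non-binding: test (4 unused).
Slack constraints have shadow price 0 (complementary slackness).
From A_Bᵀ y = c: 5·y_solder + 1·y_components = 16; 4·y_solder + 6·y_components = 44.
This yields shadow prices y_solder = 2, y_components = 6.
Reduced cost of boards: c₃ − yᵀa₃ = 29 − (2·5 + 6·4) = 29 − 34 = -5.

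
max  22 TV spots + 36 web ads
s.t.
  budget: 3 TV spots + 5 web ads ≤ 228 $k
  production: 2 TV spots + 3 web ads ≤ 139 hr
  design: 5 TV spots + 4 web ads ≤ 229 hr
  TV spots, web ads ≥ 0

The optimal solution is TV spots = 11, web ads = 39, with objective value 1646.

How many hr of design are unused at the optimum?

18

design used = 5·11 + 4·39 = 211; slack = 229 − 211 = 18.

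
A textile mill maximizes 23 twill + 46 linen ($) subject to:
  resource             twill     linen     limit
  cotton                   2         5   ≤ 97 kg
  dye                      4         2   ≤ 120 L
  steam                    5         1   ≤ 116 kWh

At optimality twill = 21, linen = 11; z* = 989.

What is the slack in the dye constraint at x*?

dye used = 4·21 + 2·11 = 106; slack = 120 − 106 = 14.

14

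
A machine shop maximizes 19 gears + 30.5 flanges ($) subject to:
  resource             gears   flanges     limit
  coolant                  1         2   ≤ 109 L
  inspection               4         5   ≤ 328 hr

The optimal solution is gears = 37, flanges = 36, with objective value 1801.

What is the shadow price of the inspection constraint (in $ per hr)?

2.5

At the optimum: coolant uses 109 of 109 (binding); inspection uses 328 of 328 (binding).
The binding rows give the dual system: 1·y_coolant + 4·y_inspection = 19 and 2·y_coolant + 5·y_inspection = 30.5.
Solving: y_coolant = 9, y_inspection = 2.5.
Shadow price of inspection = 2.5.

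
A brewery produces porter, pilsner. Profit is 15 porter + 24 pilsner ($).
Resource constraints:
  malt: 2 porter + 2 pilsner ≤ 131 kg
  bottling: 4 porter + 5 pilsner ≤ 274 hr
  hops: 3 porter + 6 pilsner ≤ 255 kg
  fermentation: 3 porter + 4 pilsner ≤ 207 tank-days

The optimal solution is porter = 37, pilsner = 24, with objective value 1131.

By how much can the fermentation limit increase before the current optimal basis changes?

4

Binding constraints: hops, fermentation. The basis is B = [[3,6],[3,4]] with det -6.
Per unit increase in fermentation, x* moves by d = (1, -0.5).
The basis stays optimal until bottling becomes binding; allowable increase = 4 tank-days.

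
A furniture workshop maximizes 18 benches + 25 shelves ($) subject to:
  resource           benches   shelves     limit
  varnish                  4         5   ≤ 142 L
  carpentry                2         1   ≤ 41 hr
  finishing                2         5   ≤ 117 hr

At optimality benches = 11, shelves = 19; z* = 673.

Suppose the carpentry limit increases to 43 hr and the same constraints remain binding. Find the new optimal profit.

683

At the optimum: varnish uses 139 of 142 (slack = 3); carpentry uses 41 of 41 (binding); finishing uses 117 of 117 (binding).
Since varnish is not tight, its dual is 0.
Dual feasibility on the basic columns requires 2·y_carpentry + 2·y_finishing = 18, 1·y_carpentry + 5·y_finishing = 25.
Solving: y_carpentry = 5, y_finishing = 4.
Δz = y_carpentry·Δb = 5 × (2) = 10, so new z* = 673 + 10 = 683.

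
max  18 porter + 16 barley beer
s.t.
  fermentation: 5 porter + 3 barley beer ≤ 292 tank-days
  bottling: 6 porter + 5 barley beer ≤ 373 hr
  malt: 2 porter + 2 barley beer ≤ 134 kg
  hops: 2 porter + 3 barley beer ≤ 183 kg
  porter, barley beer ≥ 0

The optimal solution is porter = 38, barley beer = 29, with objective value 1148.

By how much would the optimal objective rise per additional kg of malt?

Binding: bottling and malt. Non-binding: fermentation (15 unused), hops (20 unused).
Since fermentation, hops are not tight, their duals are 0.
The binding rows give the dual system: 6·y_bottling + 2·y_malt = 18 and 5·y_bottling + 2·y_malt = 16.
Solving: y_bottling = 2, y_malt = 3.
Shadow price of malt = 3.

3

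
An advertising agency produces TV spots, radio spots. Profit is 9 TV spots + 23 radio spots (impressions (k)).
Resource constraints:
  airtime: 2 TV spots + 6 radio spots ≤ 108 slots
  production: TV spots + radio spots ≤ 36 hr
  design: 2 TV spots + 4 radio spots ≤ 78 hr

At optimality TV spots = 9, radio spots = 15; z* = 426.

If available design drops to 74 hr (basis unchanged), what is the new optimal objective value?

418

At the optimum: airtime uses 108 of 108 (binding); production uses 24 of 36 (slack = 12); design uses 78 of 78 (binding).
By complementary slackness, y = 0 for the non-binding constraint.
From A_Bᵀ y = c: 2·y_airtime + 2·y_design = 9; 6·y_airtime + 4·y_design = 23.
This yields shadow prices y_airtime = 2.5, y_design = 2.
Δz = y_design·Δb = 2 × (-4) = -8, so new z* = 426 − 8 = 418.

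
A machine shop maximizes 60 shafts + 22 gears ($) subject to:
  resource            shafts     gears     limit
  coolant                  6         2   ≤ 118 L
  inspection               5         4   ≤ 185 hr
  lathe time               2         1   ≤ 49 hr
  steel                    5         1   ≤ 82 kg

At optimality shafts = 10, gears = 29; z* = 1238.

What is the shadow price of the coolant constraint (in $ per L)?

8

At the optimum: coolant uses 118 of 118 (binding); inspection uses 166 of 185 (slack = 19); lathe time uses 49 of 49 (binding); steel uses 79 of 82 (slack = 3).
By complementary slackness, y = 0 for the non-binding constraints.
From A_Bᵀ y = c: 6·y_coolant + 2·y_lathe time = 60; 2·y_coolant + 1·y_lathe time = 22.
→ y_coolant = 8 and y_lathe time = 6.
Shadow price of coolant = 8.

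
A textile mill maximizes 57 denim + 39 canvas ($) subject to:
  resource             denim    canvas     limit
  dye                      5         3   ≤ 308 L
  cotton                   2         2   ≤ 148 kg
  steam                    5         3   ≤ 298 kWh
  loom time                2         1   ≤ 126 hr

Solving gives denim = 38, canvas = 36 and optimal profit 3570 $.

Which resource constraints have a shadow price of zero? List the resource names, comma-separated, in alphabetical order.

dye: 298/308 (slack 10)
cotton: 148/148 (binding)
steam: 298/298 (binding)
loom time: 112/126 (slack 14)
By complementary slackness, a constraint with positive slack has shadow price 0 → dye, loom time.

dye, loom time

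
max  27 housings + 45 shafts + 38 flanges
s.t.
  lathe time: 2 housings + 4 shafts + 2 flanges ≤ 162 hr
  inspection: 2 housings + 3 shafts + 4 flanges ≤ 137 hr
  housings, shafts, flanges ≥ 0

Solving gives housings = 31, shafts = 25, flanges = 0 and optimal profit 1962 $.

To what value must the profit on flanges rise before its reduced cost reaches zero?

At the optimum: lathe time uses 162 of 162 (binding); inspection uses 137 of 137 (binding).
From A_Bᵀ y = c: 2·y_lathe time + 2·y_inspection = 27; 4·y_lathe time + 3·y_inspection = 45.
This yields shadow prices y_lathe time = 4.5, y_inspection = 9.
flanges enters the basis when its profit ≥ yᵀa₃ = 4.5·2 + 9·4 = 45.

45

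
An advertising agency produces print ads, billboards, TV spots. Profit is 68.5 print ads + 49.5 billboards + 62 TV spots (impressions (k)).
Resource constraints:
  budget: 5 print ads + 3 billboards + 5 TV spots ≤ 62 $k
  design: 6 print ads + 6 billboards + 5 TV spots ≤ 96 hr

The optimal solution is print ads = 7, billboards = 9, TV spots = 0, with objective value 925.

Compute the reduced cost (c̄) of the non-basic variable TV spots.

At the optimum: budget uses 62 of 62 (binding); design uses 96 of 96 (binding).
Dual feasibility on the basic columns requires 5·y_budget + 6·y_design = 68.5, 3·y_budget + 6·y_design = 49.5.
→ y_budget = 9.5 and y_design = 3.5.
Reduced cost of TV spots: c₃ − yᵀa₃ = 62 − (9.5·5 + 3.5·5) = 62 − 65 = -3.

-3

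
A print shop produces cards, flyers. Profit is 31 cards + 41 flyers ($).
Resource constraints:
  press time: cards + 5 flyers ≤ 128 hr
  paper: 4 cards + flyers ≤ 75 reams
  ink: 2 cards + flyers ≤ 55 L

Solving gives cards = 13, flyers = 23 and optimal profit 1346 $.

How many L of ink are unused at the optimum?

ink used = 2·13 + 1·23 = 49; slack = 55 − 49 = 6.

6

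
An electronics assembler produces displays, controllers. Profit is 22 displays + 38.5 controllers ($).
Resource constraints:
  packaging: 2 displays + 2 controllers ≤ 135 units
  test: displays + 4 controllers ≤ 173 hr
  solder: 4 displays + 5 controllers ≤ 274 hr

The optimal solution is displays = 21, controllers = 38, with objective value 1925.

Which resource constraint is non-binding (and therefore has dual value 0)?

packaging: 118/135 (slack 17)
test: 173/173 (binding)
solder: 274/274 (binding)
By complementary slackness, a constraint with positive slack has shadow price 0 → packaging.

packaging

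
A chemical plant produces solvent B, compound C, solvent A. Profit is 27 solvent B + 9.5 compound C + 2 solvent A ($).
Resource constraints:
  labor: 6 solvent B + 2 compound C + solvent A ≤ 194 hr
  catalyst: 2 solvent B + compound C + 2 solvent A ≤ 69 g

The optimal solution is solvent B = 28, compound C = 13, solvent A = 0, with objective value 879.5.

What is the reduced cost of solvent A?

Check each constraint at x*: labor 194/194 (tight); catalyst 69/69 (tight).
From A_Bᵀ y = c: 6·y_labor + 2·y_catalyst = 27; 2·y_labor + 1·y_catalyst = 9.5.
This yields shadow prices y_labor = 4, y_catalyst = 1.5.
Reduced cost of solvent A: c₃ − yᵀa₃ = 2 − (4·1 + 1.5·2) = 2 − 7 = -5.

-5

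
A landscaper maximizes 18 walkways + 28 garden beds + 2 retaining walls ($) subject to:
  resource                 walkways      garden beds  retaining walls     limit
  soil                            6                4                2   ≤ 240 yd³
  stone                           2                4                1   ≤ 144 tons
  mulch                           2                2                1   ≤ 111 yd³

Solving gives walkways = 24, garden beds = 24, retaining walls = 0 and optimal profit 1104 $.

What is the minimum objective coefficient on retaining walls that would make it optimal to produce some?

8

Check each constraint at x*: soil 240/240 (tight); stone 144/144 (tight); mulch 96/111 (slack 15).
Slack constraints have shadow price 0 (complementary slackness).
Dual feasibility on the basic columns requires 6·y_soil + 2·y_stone = 18, 4·y_soil + 4·y_stone = 28.
This yields shadow prices y_soil = 1, y_stone = 6.
retaining walls enters the basis when its profit ≥ yᵀa₃ = 1·2 + 6·1 = 8.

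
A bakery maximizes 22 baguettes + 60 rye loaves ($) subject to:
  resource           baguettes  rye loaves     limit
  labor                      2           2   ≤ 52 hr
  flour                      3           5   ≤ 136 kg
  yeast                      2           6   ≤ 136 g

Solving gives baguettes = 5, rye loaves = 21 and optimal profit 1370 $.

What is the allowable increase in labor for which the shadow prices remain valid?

Binding constraints: labor, yeast. The basis is B = [[2,2],[2,6]] with det 8.
Per unit increase in labor, x* moves by d = (0.75, -0.25).
The basis stays optimal until flour becomes binding; allowable increase = 16 hr.

16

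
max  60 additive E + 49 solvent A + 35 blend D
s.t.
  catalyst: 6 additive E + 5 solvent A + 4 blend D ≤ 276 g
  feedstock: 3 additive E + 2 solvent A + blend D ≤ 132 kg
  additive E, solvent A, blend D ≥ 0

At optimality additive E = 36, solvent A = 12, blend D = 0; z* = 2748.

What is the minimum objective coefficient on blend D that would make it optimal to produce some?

Check each constraint at x*: catalyst 276/276 (tight); feedstock 132/132 (tight).
Dual feasibility on the basic columns requires 6·y_catalyst + 3·y_feedstock = 60, 5·y_catalyst + 2·y_feedstock = 49.
→ y_catalyst = 9 and y_feedstock = 2.
blend D enters the basis when its profit ≥ yᵀa₃ = 9·4 + 2·1 = 38.

38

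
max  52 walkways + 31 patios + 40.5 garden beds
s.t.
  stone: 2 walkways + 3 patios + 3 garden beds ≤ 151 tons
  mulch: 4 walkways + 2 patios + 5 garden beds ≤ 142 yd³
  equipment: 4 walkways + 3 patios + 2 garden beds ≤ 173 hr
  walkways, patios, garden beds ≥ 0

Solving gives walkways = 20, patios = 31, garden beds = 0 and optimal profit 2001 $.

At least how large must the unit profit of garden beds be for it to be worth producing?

50

Check each constraint at x*: stone 133/151 (slack 18); mulch 142/142 (tight); equipment 173/173 (tight).
By complementary slackness, y = 0 for the non-binding constraint.
The binding rows give the dual system: 4·y_mulch + 4·y_equipment = 52 and 2·y_mulch + 3·y_equipment = 31.
→ y_mulch = 8 and y_equipment = 5.
garden beds enters the basis when its profit ≥ yᵀa₃ = 8·5 + 5·2 = 50.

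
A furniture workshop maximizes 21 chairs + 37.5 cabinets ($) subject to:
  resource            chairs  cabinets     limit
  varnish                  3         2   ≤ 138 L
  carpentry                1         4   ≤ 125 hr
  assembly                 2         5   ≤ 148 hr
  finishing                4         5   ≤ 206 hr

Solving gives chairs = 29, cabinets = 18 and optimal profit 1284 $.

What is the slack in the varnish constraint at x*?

15

varnish used = 3·29 + 2·18 = 123; slack = 138 − 123 = 15.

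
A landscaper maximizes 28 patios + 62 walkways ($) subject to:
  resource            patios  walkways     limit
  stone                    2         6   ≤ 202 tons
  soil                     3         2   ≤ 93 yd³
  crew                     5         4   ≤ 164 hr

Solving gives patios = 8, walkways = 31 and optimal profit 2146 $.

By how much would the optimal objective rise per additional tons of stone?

At the optimum: stone uses 202 of 202 (binding); soil uses 86 of 93 (slack = 7); crew uses 164 of 164 (binding).
Slack constraints have shadow price 0 (complementary slackness).
Dual feasibility on the basic columns requires 2·y_stone + 5·y_crew = 28, 6·y_stone + 4·y_crew = 62.
This yields shadow prices y_stone = 9, y_crew = 2.
Shadow price of stone = 9.

9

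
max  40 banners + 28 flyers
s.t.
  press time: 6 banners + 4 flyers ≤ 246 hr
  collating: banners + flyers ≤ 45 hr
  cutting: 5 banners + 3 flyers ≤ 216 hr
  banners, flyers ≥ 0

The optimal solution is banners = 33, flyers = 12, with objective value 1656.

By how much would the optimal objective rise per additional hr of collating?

Check each constraint at x*: press time 246/246 (tight); collating 45/45 (tight); cutting 201/216 (slack 15).
Slack constraints have shadow price 0 (complementary slackness).
From A_Bᵀ y = c: 6·y_press time + 1·y_collating = 40; 4·y_press time + 1·y_collating = 28.
Solving: y_press time = 6, y_collating = 4.
Shadow price of collating = 4.

4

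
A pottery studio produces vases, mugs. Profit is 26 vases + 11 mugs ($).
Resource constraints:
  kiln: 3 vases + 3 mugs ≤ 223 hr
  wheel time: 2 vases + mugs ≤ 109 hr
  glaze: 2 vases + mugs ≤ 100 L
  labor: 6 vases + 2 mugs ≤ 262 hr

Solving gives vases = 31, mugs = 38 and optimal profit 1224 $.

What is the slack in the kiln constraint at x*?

kiln used = 3·31 + 3·38 = 207; slack = 223 − 207 = 16.

16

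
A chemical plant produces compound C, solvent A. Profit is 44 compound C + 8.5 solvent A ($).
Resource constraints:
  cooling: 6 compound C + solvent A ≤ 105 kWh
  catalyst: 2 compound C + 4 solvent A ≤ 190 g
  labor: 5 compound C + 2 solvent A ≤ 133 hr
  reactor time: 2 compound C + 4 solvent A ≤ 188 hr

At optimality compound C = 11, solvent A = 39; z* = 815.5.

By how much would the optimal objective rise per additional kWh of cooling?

6.5

Binding: cooling and labor. Non-binding: catalyst (12 unused), reactor time (10 unused).
Slack constraints have shadow price 0 (complementary slackness).
Dual feasibility on the basic columns requires 6·y_cooling + 5·y_labor = 44, 1·y_cooling + 2·y_labor = 8.5.
→ y_cooling = 6.5 and y_labor = 1.
Shadow price of cooling = 6.5.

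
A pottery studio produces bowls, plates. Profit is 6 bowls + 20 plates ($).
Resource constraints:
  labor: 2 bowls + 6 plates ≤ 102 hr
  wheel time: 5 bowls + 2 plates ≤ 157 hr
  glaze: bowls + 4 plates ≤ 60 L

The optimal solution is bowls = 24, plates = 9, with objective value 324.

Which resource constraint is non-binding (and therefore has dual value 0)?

labor: 102/102 (binding)
wheel time: 138/157 (slack 19)
glaze: 60/60 (binding)
By complementary slackness, a constraint with positive slack has shadow price 0 → wheel time.

wheel time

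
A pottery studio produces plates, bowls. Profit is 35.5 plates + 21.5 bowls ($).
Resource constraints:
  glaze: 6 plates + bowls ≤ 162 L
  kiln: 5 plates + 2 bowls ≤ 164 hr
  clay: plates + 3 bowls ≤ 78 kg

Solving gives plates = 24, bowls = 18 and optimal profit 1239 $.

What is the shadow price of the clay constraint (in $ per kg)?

Binding: glaze and clay. Non-binding: kiln (8 unused).
By complementary slackness, y = 0 for the non-binding constraint.
Dual feasibility on the basic columns requires 6·y_glaze + 1·y_clay = 35.5, 1·y_glaze + 3·y_clay = 21.5.
→ y_glaze = 5 and y_clay = 5.5.
Shadow price of clay = 5.5.

5.5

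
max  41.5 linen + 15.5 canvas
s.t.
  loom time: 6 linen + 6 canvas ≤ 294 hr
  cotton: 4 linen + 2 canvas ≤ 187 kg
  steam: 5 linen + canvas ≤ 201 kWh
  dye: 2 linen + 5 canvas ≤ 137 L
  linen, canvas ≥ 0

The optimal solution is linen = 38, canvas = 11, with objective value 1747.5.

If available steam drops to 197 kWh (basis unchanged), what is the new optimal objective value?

Check each constraint at x*: loom time 294/294 (tight); cotton 174/187 (slack 13); steam 201/201 (tight); dye 131/137 (slack 6).
Since cotton, dye are not tight, their duals are 0.
The binding rows give the dual system: 6·y_loom time + 5·y_steam = 41.5 and 6·y_loom time + 1·y_steam = 15.5.
This yields shadow prices y_loom time = 1.5, y_steam = 6.5.
Δz = y_steam·Δb = 6.5 × (-4) = -26, so new z* = 1747.5 − 26 = 1721.5.

1721.5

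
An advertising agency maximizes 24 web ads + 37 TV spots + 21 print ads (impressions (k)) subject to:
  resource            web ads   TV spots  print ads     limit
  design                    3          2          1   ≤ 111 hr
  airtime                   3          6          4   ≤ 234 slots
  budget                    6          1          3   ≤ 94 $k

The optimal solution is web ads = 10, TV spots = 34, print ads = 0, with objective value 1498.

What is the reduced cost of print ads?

At the optimum: design uses 98 of 111 (slack = 13); airtime uses 234 of 234 (binding); budget uses 94 of 94 (binding).
By complementary slackness, y = 0 for the non-binding constraint.
From A_Bᵀ y = c: 3·y_airtime + 6·y_budget = 24; 6·y_airtime + 1·y_budget = 37.
→ y_airtime = 6 and y_budget = 1.
Reduced cost of print ads: c₃ − yᵀa₃ = 21 − (6·4 + 1·3) = 21 − 27 = -6.

-6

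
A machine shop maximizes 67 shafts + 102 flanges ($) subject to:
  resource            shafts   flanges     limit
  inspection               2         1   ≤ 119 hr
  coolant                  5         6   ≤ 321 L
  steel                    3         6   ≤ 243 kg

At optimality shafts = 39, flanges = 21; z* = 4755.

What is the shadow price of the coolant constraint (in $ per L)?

At the optimum: inspection uses 99 of 119 (slack = 20); coolant uses 321 of 321 (binding); steel uses 243 of 243 (binding).
Since inspection is not tight, its dual is 0.
From A_Bᵀ y = c: 5·y_coolant + 3·y_steel = 67; 6·y_coolant + 6·y_steel = 102.
→ y_coolant = 8 and y_steel = 9.
Shadow price of coolant = 8.

8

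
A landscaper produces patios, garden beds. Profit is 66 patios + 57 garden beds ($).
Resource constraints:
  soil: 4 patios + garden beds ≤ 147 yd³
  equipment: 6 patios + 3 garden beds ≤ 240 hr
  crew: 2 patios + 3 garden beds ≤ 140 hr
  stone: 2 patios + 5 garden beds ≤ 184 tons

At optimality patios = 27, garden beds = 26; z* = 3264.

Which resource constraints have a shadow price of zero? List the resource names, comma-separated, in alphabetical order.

soil: 134/147 (slack 13)
equipment: 240/240 (binding)
crew: 132/140 (slack 8)
stone: 184/184 (binding)
By complementary slackness, a constraint with positive slack has shadow price 0 → crew, soil.

crew, soil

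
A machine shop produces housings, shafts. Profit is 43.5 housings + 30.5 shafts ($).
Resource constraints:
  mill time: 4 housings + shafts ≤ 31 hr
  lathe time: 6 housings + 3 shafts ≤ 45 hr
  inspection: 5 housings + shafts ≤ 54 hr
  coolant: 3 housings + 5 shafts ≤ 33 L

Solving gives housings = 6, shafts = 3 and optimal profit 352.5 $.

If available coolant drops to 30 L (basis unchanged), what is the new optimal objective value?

345

Binding: lathe time and coolant. Non-binding: mill time (4 unused), inspection (21 unused).
Since mill time, inspection are not tight, their duals are 0.
Dual feasibility on the basic columns requires 6·y_lathe time + 3·y_coolant = 43.5, 3·y_lathe time + 5·y_coolant = 30.5.
This yields shadow prices y_lathe time = 6, y_coolant = 2.5.
Δz = y_coolant·Δb = 2.5 × (-3) = -7.5, so new z* = 352.5 − 7.5 = 345.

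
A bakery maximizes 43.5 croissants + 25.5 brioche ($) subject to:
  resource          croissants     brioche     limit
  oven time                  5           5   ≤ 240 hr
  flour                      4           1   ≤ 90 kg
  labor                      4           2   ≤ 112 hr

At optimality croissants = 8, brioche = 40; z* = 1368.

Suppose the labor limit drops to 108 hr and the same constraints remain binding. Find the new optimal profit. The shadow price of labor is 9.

1332

Δb = -4, so new z* = 1368 + (9)·(-4) = 1368 − 36 = 1332.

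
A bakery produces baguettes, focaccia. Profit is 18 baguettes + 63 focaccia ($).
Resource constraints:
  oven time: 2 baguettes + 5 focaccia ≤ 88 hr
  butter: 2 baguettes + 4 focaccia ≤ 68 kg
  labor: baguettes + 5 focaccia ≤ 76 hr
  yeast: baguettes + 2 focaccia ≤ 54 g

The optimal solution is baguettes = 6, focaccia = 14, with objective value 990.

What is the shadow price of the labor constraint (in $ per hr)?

Check each constraint at x*: oven time 82/88 (slack 6); butter 68/68 (tight); labor 76/76 (tight); yeast 34/54 (slack 20).
By complementary slackness, y = 0 for the non-binding constraints.
From A_Bᵀ y = c: 2·y_butter + 1·y_labor = 18; 4·y_butter + 5·y_labor = 63.
Solving: y_butter = 4.5, y_labor = 9.
Shadow price of labor = 9.

9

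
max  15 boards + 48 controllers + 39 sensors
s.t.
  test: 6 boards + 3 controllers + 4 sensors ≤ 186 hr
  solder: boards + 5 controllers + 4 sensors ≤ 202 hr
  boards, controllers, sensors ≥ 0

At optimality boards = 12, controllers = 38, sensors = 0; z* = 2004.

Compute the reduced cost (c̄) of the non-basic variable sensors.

-1

Both test and solder are binding at x*.
Dual feasibility on the basic columns requires 6·y_test + 1·y_solder = 15, 3·y_test + 5·y_solder = 48.
Solving: y_test = 1, y_solder = 9.
Reduced cost of sensors: c₃ − yᵀa₃ = 39 − (1·4 + 9·4) = 39 − 40 = -1.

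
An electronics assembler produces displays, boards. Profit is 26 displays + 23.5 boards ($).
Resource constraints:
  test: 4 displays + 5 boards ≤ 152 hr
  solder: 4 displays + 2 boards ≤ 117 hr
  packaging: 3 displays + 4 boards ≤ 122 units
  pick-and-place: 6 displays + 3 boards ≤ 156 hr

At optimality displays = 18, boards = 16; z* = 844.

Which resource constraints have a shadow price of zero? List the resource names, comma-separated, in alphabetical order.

test: 152/152 (binding)
solder: 104/117 (slack 13)
packaging: 118/122 (slack 4)
pick-and-place: 156/156 (binding)
By complementary slackness, a constraint with positive slack has shadow price 0 → packaging, solder.

packaging, solder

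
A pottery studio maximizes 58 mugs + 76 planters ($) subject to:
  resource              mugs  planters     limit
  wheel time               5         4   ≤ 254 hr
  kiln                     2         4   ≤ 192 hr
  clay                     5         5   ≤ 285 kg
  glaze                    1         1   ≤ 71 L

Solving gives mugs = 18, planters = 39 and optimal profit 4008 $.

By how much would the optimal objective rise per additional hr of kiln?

9

At the optimum: wheel time uses 246 of 254 (slack = 8); kiln uses 192 of 192 (binding); clay uses 285 of 285 (binding); glaze uses 57 of 71 (slack = 14).
Slack constraints have shadow price 0 (complementary slackness).
From A_Bᵀ y = c: 2·y_kiln + 5·y_clay = 58; 4·y_kiln + 5·y_clay = 76.
→ y_kiln = 9 and y_clay = 8.
Shadow price of kiln = 9.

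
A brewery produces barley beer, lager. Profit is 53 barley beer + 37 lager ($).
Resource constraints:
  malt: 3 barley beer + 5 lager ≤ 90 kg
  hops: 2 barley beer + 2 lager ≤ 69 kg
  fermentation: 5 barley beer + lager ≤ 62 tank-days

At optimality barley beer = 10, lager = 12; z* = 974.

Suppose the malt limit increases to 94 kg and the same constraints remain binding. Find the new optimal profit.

At the optimum: malt uses 90 of 90 (binding); hops uses 44 of 69 (slack = 25); fermentation uses 62 of 62 (binding).
Since hops is not tight, its dual is 0.
From A_Bᵀ y = c: 3·y_malt + 5·y_fermentation = 53; 5·y_malt + 1·y_fermentation = 37.
→ y_malt = 6 and y_fermentation = 7.
Δz = y_malt·Δb = 6 × (4) = 24, so new z* = 974 + 24 = 998.

998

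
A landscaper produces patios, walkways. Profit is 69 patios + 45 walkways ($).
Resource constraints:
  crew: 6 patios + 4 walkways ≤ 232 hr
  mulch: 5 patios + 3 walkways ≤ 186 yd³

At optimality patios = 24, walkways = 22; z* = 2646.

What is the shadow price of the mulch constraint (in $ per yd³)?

Check each constraint at x*: crew 232/232 (tight); mulch 186/186 (tight).
Dual feasibility on the basic columns requires 6·y_crew + 5·y_mulch = 69, 4·y_crew + 3·y_mulch = 45.
This yields shadow prices y_crew = 9, y_mulch = 3.
Shadow price of mulch = 3.

3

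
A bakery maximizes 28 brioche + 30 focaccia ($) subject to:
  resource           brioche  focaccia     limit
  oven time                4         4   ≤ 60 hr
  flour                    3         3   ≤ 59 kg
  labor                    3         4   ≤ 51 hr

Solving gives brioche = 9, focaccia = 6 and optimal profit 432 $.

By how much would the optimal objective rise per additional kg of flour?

0

Binding: oven time and labor. Non-binding: flour (14 unused).
By complementary slackness, y = 0 for the non-binding constraint.
From A_Bᵀ y = c: 4·y_oven time + 3·y_labor = 28; 4·y_oven time + 4·y_labor = 30.
This yields shadow prices y_oven time = 5.5, y_labor = 2.
Shadow price of flour = 0.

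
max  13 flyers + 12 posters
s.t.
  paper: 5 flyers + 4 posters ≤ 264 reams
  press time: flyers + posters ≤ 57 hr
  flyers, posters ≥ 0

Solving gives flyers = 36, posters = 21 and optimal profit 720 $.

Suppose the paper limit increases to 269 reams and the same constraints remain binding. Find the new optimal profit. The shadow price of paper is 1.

725

Δb = 5, so new z* = 720 + (1)·(5) = 720 + 5 = 725.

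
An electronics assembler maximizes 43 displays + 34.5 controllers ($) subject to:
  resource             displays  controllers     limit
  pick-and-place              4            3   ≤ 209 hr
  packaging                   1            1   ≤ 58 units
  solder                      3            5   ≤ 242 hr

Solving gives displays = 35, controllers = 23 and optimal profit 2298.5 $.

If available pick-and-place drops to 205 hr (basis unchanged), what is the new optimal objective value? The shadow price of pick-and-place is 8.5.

Δb = -4, so new z* = 2298.5 + (8.5)·(-4) = 2298.5 − 34 = 2264.5.

2264.5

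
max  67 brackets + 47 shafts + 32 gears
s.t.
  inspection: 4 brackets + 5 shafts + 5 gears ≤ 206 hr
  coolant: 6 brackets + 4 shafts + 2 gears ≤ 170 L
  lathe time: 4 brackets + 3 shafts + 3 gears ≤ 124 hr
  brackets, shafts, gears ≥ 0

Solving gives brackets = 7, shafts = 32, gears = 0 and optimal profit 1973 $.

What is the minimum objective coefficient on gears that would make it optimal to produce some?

Binding: coolant and lathe time. Non-binding: inspection (18 unused).
By complementary slackness, y = 0 for the non-binding constraint.
From A_Bᵀ y = c: 6·y_coolant + 4·y_lathe time = 67; 4·y_coolant + 3·y_lathe time = 47.
This yields shadow prices y_coolant = 6.5, y_lathe time = 7.
gears enters the basis when its profit ≥ yᵀa₃ = 6.5·2 + 7·3 = 34.

34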